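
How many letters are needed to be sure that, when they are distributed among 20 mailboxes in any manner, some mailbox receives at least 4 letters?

With 60 letters one could put exactly 3 in each of the 20 mailboxes, and no mailbox would reach 4.
One more letter must land in a mailbox that already has 3, giving it 4.
So 20 × 3 + 1 = 61 letters are required.

61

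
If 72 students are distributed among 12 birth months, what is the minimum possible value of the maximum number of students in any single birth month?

By the pigeonhole principle, the 12 birth months are the holes and the 72 students are the pigeons.
If every birth month held at most 5 students, the total would be at most 12 × 5 = 60, which is less than 72.
So some birth month holds at least ⌈72/12⌉ = 6 students.

6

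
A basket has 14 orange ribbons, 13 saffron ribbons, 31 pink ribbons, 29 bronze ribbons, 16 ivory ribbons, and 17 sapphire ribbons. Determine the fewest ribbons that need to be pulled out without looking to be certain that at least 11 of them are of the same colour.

61

Put each drawn ribbon into a box by colour. The largest draw with every box below 11 takes min(count, 10) from each colour.
Σ min(cᵢ, 10) = 10 + 10 + 10 + 10 + 10 + 10 = 60.
Draw number 60 + 1 = 61 must push one box to 11.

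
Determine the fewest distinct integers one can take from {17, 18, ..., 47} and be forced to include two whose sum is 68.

A set avoiding the sum 68 can contain at most one of each pair {x, 68−x}, plus the 5 elements whose complement lies outside the range or equal to its own complement.
The integers 17, …, 34 (18 of them) are such a set: any two sum to at least 17+18 = 35 and at most 33+34 = 67 < 68.
By the pigeonhole principle, any 19th integer completes one of the 13 pairs, so 19 choices force a sum of 68.

19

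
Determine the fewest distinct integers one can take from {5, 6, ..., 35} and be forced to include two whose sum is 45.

Two chosen integers sum to 45 exactly when both halves of some pair {x, 45−x} with 10 ≤ x ≤ 45−x ≤ 35 are chosen — 13 such pairs.
The remaining 5 elements (those with no distinct partner in range) can never complete a 45-sum, so the worst case takes all of them and one from each pair: 5 + 13 = 18.
By pigeonhole, the 19th integer has to be the second member of some pair, so 18 + 1 = 19.

19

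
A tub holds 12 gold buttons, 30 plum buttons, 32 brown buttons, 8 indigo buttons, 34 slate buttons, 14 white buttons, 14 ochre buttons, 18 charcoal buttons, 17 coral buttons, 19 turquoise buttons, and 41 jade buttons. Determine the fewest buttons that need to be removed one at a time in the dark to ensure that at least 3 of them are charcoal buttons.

224

In the worst case for collecting charcoal buttons, every non-charcoal button comes out first.
There are 12 + 30 + 32 + 8 + 34 + 14 + 14 + 17 + 19 + 41 = 221 non-charcoal buttons altogether.
After those, each further button must be charcoal, so 221 + 3 = 224 draws guarantee 3 charcoal buttons.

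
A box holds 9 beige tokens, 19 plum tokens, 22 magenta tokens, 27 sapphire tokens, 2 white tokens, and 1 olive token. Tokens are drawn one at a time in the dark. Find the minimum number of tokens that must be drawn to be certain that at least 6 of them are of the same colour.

24

An adversary could hand out at most 5 tokens per colour (white, olive run out sooner): 5 + 5 + 5 + 5 + 2 + 1 = 23 tokens and still no colour has 6.
One more token lands in a colour already at 5, so 24 draws are enough and 23 are not.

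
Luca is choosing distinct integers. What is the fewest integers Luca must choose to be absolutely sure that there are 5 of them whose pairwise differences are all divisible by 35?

Integers whose pairwise differences are multiples of 35 are exactly those sharing a remainder mod 35. The 35 residue classes mod 35 are the pigeonholes.
With 140 integers one could put 4 in each residue class and have no class reach 5.
The 141st integer pushes some class to 5, so 35·4 + 1 = 141.

141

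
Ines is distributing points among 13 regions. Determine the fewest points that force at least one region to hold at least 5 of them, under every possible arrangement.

53

With 52 points one could put exactly 4 in each of the 13 regions, and no region would reach 5.
By the pigeonhole principle, one more point must land in a region that already has 4, giving it 5.
So 13 × 4 + 1 = 53 points are required.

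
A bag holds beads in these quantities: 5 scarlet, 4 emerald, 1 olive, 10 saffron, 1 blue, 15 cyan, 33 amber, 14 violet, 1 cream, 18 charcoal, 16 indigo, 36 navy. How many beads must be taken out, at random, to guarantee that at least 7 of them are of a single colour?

55

The 12 colours are the holes; the beads drawn are the pigeons.
To avoid 7 of any one colour, the worst case takes at most 6 of each colour, or every bead of a colour that has fewer than 6.
That gives 5 + 4 + 1 + 6 + 1 + 6 + 6 + 6 + 1 + 6 + 6 + 6 = 54 beads with no colour reaching 7.
The next bead forces some colour to 7, so 54 + 1 = 55.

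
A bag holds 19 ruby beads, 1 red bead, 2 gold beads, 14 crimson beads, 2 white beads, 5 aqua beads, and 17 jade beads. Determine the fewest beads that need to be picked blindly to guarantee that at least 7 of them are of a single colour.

Pigeonhole: the 7 colours are the holes; the beads drawn are the pigeons.
To avoid 7 of any one colour, the worst case takes at most 6 of each colour, or every bead of a colour that has fewer than 6.
That gives 6 + 1 + 2 + 6 + 2 + 5 + 6 = 28 beads with no colour reaching 7.
The next bead forces some colour to 7, so 28 + 1 = 29.

29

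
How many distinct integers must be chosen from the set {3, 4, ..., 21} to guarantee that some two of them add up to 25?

Two chosen integers sum to 25 exactly when both halves of some pair {x, 25−x} with 4 ≤ x ≤ 25−x ≤ 21 are chosen — 9 such pairs.
The remaining 1 element (those with no distinct partner in range) can never complete a 25-sum, so the worst case takes all of them and one from each pair: 1 + 9 = 10.
The 11th integer has to be the second member of some pair, so 10 + 1 = 11.

11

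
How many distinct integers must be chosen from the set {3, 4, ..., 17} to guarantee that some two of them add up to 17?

Group the elements by complementary pair {x, 17−x}: {3,14}, {4,13}, {5,12}, …, giving 6 two-element pairs and 3 integers whose partner 17−x falls outside [3,17].
Treating each of those 9 groups as a pigeonhole, one can pick one integer per group — 9 integers — with no two summing to 17.
The 10th integer lands in an occupied pair, forcing a sum of 17.

10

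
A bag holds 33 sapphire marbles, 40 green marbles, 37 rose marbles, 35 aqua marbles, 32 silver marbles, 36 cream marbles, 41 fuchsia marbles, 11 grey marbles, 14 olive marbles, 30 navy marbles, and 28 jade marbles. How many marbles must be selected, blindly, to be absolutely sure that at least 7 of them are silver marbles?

312

In the worst case for collecting silver marbles, every non-silver marble comes out first.
There are 33 + 40 + 37 + 35 + 36 + 41 + 11 + 14 + 30 + 28 = 305 non-silver marbles altogether.
After those, each further marble must be silver, so 305 + 7 = 312 draws guarantee 7 silver marbles.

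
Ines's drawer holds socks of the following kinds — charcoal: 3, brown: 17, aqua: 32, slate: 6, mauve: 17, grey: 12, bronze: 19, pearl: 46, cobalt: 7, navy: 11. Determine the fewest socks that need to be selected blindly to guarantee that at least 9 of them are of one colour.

Put each drawn sock into a box by colour. The largest draw with every box below 9 takes min(count, 8) from each colour; colours with fewer than 8 contribute all they have.
Σ min(cᵢ, 8) = 3 + 8 + 8 + 6 + 8 + 8 + 8 + 8 + 7 + 8 = 72.
Draw number 72 + 1 = 73 must push one box to 9.

73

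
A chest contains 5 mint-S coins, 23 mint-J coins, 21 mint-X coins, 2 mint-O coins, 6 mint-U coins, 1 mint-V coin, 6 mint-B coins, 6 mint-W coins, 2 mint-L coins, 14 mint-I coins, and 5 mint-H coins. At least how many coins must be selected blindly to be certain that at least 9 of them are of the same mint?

By pigeonhole, put each drawn coin into a box by mint. The largest draw with every box below 9 takes min(count, 8) from each mint; mints with fewer than 8 contribute all they have.
Σ min(cᵢ, 8) = 5 + 8 + 8 + 2 + 6 + 1 + 6 + 6 + 2 + 8 + 5 = 57.
Draw number 57 + 1 = 58 must push one box to 9.

58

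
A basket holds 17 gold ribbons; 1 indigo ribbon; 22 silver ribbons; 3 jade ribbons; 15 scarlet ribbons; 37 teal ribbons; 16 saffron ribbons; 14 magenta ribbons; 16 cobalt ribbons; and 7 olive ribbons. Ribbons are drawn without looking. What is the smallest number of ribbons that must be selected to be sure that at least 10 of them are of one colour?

Pigeonhole: the 10 colours are the holes; the ribbons drawn are the pigeons.
To avoid 10 of any one colour, the worst case takes at most 9 of each colour, or every ribbon of a colour that has fewer than 9.
That gives 9 + 1 + 9 + 3 + 9 + 9 + 9 + 9 + 9 + 7 = 74 ribbons with no colour reaching 10.
The next ribbon forces some colour to 10, so 74 + 1 = 75.

75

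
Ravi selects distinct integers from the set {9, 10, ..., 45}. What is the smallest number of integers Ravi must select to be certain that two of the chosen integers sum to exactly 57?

21

Group the elements by complementary pair {x, 57−x}: {12,45}, {13,44}, {14,43}, …, giving 17 two-element pairs and 3 integers whose partner 57−x falls outside [9,45].
Treating each of those 20 groups as a pigeonhole, one can pick one integer per group — 20 integers — with no two summing to 57.
The 21st integer lands in an occupied pair, forcing a sum of 57.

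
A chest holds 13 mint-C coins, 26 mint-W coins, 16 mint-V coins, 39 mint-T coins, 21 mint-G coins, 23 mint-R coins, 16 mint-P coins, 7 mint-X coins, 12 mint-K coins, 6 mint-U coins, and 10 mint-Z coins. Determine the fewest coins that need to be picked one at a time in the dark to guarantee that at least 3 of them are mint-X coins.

In the worst case for collecting mint-X coins, every non-mint-X coin comes out first.
There are 13 + 26 + 16 + 39 + 21 + 23 + 16 + 12 + 6 + 10 = 182 non-mint-X coins altogether.
After those, each further coin must be mint-X, so 182 + 3 = 185 draws guarantee 3 mint-X coins.

185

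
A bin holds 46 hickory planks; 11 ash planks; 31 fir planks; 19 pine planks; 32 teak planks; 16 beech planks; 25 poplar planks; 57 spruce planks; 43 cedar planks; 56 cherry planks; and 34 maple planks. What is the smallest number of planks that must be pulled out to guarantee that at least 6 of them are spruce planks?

In the worst case for collecting spruce planks, every non-spruce plank comes out first.
There are 46 + 11 + 31 + 19 + 32 + 16 + 25 + 43 + 56 + 34 = 313 non-spruce planks altogether.
After those, each further plank must be spruce, so 313 + 6 = 319 draws guarantee 6 spruce planks.

319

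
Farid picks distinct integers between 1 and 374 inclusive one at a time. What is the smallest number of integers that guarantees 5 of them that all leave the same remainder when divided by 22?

89

Pigeonhole: the 22 residue classes mod 22 are the pigeonholes.
With 88 integers one could put 4 in each residue class and have no class reach 5.
The 89th integer pushes some class to 5, so 22·4 + 1 = 89.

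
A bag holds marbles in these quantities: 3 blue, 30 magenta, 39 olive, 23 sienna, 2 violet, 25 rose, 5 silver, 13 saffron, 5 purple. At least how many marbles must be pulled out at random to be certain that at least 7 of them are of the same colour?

46

Pigeonhole: put each drawn marble into a box by colour. The largest draw with every box below 7 takes min(count, 6) from each colour; colours with fewer than 6 contribute all they have.
Σ min(cᵢ, 6) = 3 + 6 + 6 + 6 + 2 + 6 + 5 + 6 + 5 = 45.
Draw number 45 + 1 = 46 must push one box to 7.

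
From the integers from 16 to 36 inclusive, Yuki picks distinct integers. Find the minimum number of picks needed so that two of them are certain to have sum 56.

A set avoiding the sum 56 can contain at most one of each pair {x, 56−x}, plus the 5 elements whose complement lies outside the range or equal to its own complement.
The integers 16, …, 28 (13 of them) are such a set: any two sum to at least 16+17 = 33 and at most 27+28 = 55 < 56.
Pigeonhole: any 14th integer completes one of the 8 pairs, so 14 choices force a sum of 56.

14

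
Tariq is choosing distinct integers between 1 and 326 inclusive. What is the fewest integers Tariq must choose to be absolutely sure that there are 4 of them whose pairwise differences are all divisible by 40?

Integers whose pairwise differences are multiples of 40 are exactly those sharing a remainder mod 40. The 40 residue classes mod 40 are the pigeonholes.
With 120 integers one could put 3 in each residue class and have no class reach 4.
The 121st integer pushes some class to 4, so 40·3 + 1 = 121.

121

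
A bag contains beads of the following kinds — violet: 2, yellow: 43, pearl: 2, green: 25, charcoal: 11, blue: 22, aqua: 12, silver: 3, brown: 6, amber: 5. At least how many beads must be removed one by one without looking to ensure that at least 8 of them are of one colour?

Pigeonhole: the 10 colours are the holes; the beads drawn are the pigeons.
To avoid 8 of any one colour, the worst case takes at most 7 of each colour, or every bead of a colour that has fewer than 7.
That gives 2 + 7 + 2 + 7 + 7 + 7 + 7 + 3 + 6 + 5 = 53 beads with no colour reaching 8.
The next bead forces some colour to 8, so 53 + 1 = 54.

54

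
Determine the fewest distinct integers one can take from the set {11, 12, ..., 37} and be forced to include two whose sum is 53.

A set avoiding the sum 53 can contain at most one of each pair {x, 53−x}, plus the 5 elements whose complement lies outside the range.
The integers 11, …, 26 (16 of them) are such a set: any two sum to at least 11+12 = 23 and at most 25+26 = 51 < 53.
Pigeonhole: any 17th integer completes one of the 11 pairs, so 17 choices force a sum of 53.

17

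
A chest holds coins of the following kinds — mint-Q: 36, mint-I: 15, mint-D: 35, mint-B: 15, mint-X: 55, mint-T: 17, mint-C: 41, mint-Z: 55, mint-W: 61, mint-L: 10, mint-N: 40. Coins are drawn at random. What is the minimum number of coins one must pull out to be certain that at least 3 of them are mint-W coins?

322

In the worst case for collecting mint-W coins, every non-mint-W coin comes out first.
There are 36 + 15 + 35 + 15 + 55 + 17 + 41 + 55 + 10 + 40 = 319 non-mint-W coins altogether.
After those, each further coin must be mint-W, so 319 + 3 = 322 draws guarantee 3 mint-W coins.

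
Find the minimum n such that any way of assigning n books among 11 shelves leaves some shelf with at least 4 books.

34

With 33 books one could put exactly 3 in each of the 11 shelves, and no shelf would reach 4.
One more book must land in a shelf that already has 3, giving it 4.
So 11 × 3 + 1 = 34 books are required.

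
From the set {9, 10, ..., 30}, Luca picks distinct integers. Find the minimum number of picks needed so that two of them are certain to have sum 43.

Group the elements by complementary pair {x, 43−x}: {13,30}, {14,29}, {15,28}, …, giving 9 two-element pairs and 4 integers whose partner 43−x falls outside [9,30].
Treating each of those 13 groups as a pigeonhole, one can pick one integer per group — 13 integers — with no two summing to 43.
The 14th integer lands in an occupied pair, forcing a sum of 43.

14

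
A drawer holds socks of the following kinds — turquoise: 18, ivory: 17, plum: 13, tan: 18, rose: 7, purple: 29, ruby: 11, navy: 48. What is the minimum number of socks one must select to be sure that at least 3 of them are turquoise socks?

146

In the worst case for collecting turquoise socks, every non-turquoise sock comes out first.
There are 17 + 13 + 18 + 7 + 29 + 11 + 48 = 143 non-turquoise socks altogether.
After those, each further sock must be turquoise, so 143 + 3 = 146 draws guarantee 3 turquoise socks.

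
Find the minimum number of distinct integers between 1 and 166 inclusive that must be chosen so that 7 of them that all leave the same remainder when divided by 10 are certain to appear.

By pigeonhole, the 10 residue classes mod 10 are the pigeonholes.
With 60 integers one could put 6 in each residue class and have no class reach 7.
The 61st integer pushes some class to 7, so 10·6 + 1 = 61.

61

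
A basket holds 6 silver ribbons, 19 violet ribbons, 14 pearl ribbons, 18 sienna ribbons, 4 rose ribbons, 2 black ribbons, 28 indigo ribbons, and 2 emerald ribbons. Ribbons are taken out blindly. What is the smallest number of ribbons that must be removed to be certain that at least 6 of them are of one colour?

34

An adversary could hand out at most 5 ribbons per colour (rose, black, emerald run out sooner): 5 + 5 + 5 + 5 + 4 + 2 + 5 + 2 = 33 ribbons and still no colour has 6.
By pigeonhole, one more ribbon lands in a colour already at 5, so 34 draws are enough and 33 are not.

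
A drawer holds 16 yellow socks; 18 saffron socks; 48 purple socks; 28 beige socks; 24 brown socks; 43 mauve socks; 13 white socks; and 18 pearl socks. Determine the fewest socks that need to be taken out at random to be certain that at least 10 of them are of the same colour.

73

An adversary could hand out at most 9 socks per colour: 9 + 9 + 9 + 9 + 9 + 9 + 9 + 9 = 72 socks and still no colour has 10.
One more sock lands in a colour already at 9, so 73 draws are enough and 72 are not.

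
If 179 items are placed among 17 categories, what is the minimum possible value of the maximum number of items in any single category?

Pigeonhole: the 17 categories are the holes and the 179 items are the pigeons.
If every category held at most 10 items, the total would be at most 17 × 10 = 170, which is less than 179.
So some category holds at least ⌈179/17⌉ = 11 items.

11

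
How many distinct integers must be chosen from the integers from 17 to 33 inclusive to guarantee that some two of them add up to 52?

11

Two chosen integers sum to 52 exactly when both halves of some pair {x, 52−x} with 19 ≤ x ≤ 52−x ≤ 33 are chosen — 7 such pairs.
The remaining 3 elements (those with no distinct partner in range) can never complete a 52-sum, so the worst case takes all of them and one from each pair: 3 + 7 = 10.
The 11th integer has to be the second member of some pair, so 10 + 1 = 11.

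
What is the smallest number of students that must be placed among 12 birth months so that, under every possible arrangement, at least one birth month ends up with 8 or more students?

With 84 students one could put exactly 7 in each of the 12 birth months, and no birth month would reach 8.
By the pigeonhole principle, one more student must land in a birth month that already has 7, giving it 8.
So 12 × 7 + 1 = 85 students are required.

85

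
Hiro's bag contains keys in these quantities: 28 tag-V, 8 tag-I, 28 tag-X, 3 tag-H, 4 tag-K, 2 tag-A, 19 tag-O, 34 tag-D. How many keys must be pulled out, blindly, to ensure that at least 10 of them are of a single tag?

54

The 8 tags are the holes; the keys drawn are the pigeons.
To avoid 10 of any one tag, the worst case takes at most 9 of each tag, or every key of a tag that has fewer than 9.
That gives 9 + 8 + 9 + 3 + 4 + 2 + 9 + 9 = 53 keys with no tag reaching 10.
The next key forces some tag to 10, so 53 + 1 = 54.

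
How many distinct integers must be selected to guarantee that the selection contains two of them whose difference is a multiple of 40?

41

Integers whose pairwise differences are multiples of 40 are exactly those sharing a remainder mod 40. By pigeonhole, the 40 residue classes mod 40 are the pigeonholes.
With 40 integers one could put 1 in each residue class and have no class reach 2.
The 41st integer pushes some class to 2, so 40·1 + 1 = 41.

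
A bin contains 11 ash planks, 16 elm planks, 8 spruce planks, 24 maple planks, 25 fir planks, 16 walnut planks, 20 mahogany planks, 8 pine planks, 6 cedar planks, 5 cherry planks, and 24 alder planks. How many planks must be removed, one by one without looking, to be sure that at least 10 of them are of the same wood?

91

The 11 woods are the holes; the planks drawn are the pigeons.
To avoid 10 of any one wood, the worst case takes at most 9 of each wood, or every plank of a wood that has fewer than 9.
That gives 9 + 9 + 8 + 9 + 9 + 9 + 9 + 8 + 6 + 5 + 9 = 90 planks with no wood reaching 10.
The next plank forces some wood to 10, so 90 + 1 = 91.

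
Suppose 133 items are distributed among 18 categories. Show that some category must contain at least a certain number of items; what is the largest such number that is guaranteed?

8

The 18 categories are the holes and the 133 items are the pigeons.
If every category held at most 7 items, the total would be at most 18 × 7 = 126, which is less than 133.
So some category holds at least ⌈133/18⌉ = 8 items.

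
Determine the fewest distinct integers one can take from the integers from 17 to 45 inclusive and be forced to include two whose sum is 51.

21

A set avoiding the sum 51 can contain at most one of each pair {x, 51−x}, plus the 11 elements whose complement lies outside the range.
The integers 26, …, 45 (20 of them) are such a set: any two sum to at least 26+27 = 53 > 51.
Any 21st integer completes one of the 9 pairs, so 21 choices force a sum of 51.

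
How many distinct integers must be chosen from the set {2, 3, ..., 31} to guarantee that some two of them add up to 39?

A set avoiding the sum 39 can contain at most one of each pair {x, 39−x}, plus the 6 elements whose complement lies outside the range.
The integers 2, …, 19 (18 of them) are such a set: any two sum to at least 2+3 = 5 and at most 18+19 = 37 < 39.
Any 19th integer completes one of the 12 pairs, so 19 choices force a sum of 39.

19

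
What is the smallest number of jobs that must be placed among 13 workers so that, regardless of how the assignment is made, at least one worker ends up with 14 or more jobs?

170

With 169 jobs one could put exactly 13 in each of the 13 workers, and no worker would reach 14.
One more job must land in a worker that already has 13, giving it 14.
So 13 × 13 + 1 = 170 jobs are required.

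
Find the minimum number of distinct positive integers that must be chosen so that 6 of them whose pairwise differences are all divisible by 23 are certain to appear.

116

Integers whose pairwise differences are multiples of 23 are exactly those sharing a remainder mod 23. Pigeonhole: the 23 residue classes mod 23 are the pigeonholes.
With 115 integers one could put 5 in each residue class and have no class reach 6.
The 116th integer pushes some class to 6, so 23·5 + 1 = 116.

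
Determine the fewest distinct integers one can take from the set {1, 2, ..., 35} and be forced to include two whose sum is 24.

25

Two chosen integers sum to 24 exactly when both halves of some pair {x, 24−x} with 1 ≤ x ≤ 24−x ≤ 23 are chosen — 11 such pairs.
The remaining 13 elements (those with no distinct partner in range) can never complete a 24-sum, so the worst case takes all of them and one from each pair: 13 + 11 = 24.
By the pigeonhole principle, the 25th integer has to be the second member of some pair, so 24 + 1 = 25.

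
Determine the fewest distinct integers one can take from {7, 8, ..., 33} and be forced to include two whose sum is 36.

A set avoiding the sum 36 can contain at most one of each pair {x, 36−x}, plus the 5 elements whose complement lies outside the range or equal to its own complement.
The integers 18, …, 33 (16 of them) are such a set: any two sum to at least 18+19 = 37 > 36.
By the pigeonhole principle, any 17th integer completes one of the 11 pairs, so 17 choices force a sum of 36.

17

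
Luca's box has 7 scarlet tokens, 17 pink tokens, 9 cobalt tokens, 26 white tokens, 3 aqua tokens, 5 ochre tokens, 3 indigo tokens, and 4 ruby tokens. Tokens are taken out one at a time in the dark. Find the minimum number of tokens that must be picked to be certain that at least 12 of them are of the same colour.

54

Pigeonhole: the 8 colours are the holes; the tokens drawn are the pigeons.
To avoid 12 of any one colour, the worst case takes at most 11 of each colour, or every token of a colour that has fewer than 11.
That gives 7 + 11 + 9 + 11 + 3 + 5 + 3 + 4 = 53 tokens with no colour reaching 12.
The next token forces some colour to 12, so 53 + 1 = 54.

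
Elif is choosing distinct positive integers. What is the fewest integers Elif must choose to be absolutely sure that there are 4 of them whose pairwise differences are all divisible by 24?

Integers whose pairwise differences are multiples of 24 are exactly those sharing a remainder mod 24. Pigeonhole: the 24 residue classes mod 24 are the pigeonholes.
With 72 integers one could put 3 in each residue class and have no class reach 4.
The 73rd integer pushes some class to 4, so 24·3 + 1 = 73.

73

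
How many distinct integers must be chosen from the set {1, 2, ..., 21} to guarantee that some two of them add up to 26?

14

Group the elements by complementary pair {x, 26−x}: {5,21}, {6,20}, {7,19}, …, giving 8 two-element pairs, the single value 13 (it cannot pair with itself since the integers are distinct), and 4 integers whose partner 26−x falls outside [1,21].
By the pigeonhole principle, treating each of those 13 groups as a pigeonhole, one can pick one integer per group — 13 integers — with no two summing to 26.
The 14th integer lands in an occupied pair, forcing a sum of 26.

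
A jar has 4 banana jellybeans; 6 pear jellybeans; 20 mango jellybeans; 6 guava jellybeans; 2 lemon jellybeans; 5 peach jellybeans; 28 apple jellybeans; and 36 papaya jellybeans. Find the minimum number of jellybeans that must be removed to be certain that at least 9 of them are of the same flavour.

By the pigeonhole principle, the 8 flavours are the holes; the jellybeans drawn are the pigeons.
To avoid 9 of any one flavour, the worst case takes at most 8 of each flavour, or every jellybean of a flavour that has fewer than 8.
That gives 4 + 6 + 8 + 6 + 2 + 5 + 8 + 8 = 47 jellybeans with no flavour reaching 9.
The next jellybean forces some flavour to 9, so 47 + 1 = 48.

48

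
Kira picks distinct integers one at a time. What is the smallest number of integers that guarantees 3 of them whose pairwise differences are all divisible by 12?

25

Integers whose pairwise differences are multiples of 12 are exactly those sharing a remainder mod 12. The 12 residue classes mod 12 are the pigeonholes.
With 24 integers one could put 2 in each residue class and have no class reach 3.
The 25th integer pushes some class to 3, so 12·2 + 1 = 25.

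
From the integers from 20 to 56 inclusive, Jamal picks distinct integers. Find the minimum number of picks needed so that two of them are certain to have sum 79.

21

Two chosen integers sum to 79 exactly when both halves of some pair {x, 79−x} with 23 ≤ x ≤ 79−x ≤ 56 are chosen — 17 such pairs.
The remaining 3 elements (those with no distinct partner in range) can never complete a 79-sum, so the worst case takes all of them and one from each pair: 3 + 17 = 20.
Pigeonhole: the 21st integer has to be the second member of some pair, so 20 + 1 = 21.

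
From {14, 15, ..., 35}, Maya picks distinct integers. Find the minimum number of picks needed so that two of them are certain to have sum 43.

15

Two chosen integers sum to 43 exactly when both halves of some pair {x, 43−x} with 14 ≤ x ≤ 43−x ≤ 29 are chosen — 8 such pairs.
The remaining 6 elements (those with no distinct partner in range) can never complete a 43-sum, so the worst case takes all of them and one from each pair: 6 + 8 = 14.
The 15th integer has to be the second member of some pair, so 14 + 1 = 15.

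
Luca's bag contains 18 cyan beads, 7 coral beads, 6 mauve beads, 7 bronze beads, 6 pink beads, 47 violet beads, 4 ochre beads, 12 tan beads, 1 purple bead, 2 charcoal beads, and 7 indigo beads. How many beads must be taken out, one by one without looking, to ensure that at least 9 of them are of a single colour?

By pigeonhole, put each drawn bead into a box by colour. The largest draw with every box below 9 takes min(count, 8) from each colour; colours with fewer than 8 contribute all they have.
Σ min(cᵢ, 8) = 8 + 7 + 6 + 7 + 6 + 8 + 4 + 8 + 1 + 2 + 7 = 64.
Draw number 64 + 1 = 65 must push one box to 9.

65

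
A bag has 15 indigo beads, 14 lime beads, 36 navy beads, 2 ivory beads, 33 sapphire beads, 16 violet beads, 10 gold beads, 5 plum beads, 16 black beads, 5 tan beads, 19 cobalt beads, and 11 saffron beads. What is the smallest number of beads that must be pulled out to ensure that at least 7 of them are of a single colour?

67

Put each drawn bead into a box by colour. The largest draw with every box below 7 takes min(count, 6) from each colour; colours with fewer than 6 contribute all they have.
Σ min(cᵢ, 6) = 6 + 6 + 6 + 2 + 6 + 6 + 6 + 5 + 6 + 5 + 6 + 6 = 66.
Draw number 66 + 1 = 67 must push one box to 7.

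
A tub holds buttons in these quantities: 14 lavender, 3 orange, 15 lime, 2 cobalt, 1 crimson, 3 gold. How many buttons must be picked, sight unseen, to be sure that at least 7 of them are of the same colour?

22

Put each drawn button into a box by colour. The largest draw with every box below 7 takes min(count, 6) from each colour; colours with fewer than 6 contribute all they have.
Σ min(cᵢ, 6) = 6 + 3 + 6 + 2 + 1 + 3 = 21.
Draw number 21 + 1 = 22 must push one box to 7.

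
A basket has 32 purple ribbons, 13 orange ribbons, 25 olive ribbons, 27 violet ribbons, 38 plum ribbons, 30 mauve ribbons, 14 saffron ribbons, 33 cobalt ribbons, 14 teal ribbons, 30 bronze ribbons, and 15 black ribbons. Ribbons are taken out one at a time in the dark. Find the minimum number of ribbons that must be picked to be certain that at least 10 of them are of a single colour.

100

An adversary could hand out at most 9 ribbons per colour: 9 + 9 + 9 + 9 + 9 + 9 + 9 + 9 + 9 + 9 + 9 = 99 ribbons and still no colour has 10.
By the pigeonhole principle, one more ribbon lands in a colour already at 9, so 100 draws are enough and 99 are not.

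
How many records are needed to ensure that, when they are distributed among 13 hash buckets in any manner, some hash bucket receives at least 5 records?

With 52 records one could put exactly 4 in each of the 13 hash buckets, and no hash bucket would reach 5.
One more record must land in a hash bucket that already has 4, giving it 5.
So 13 × 4 + 1 = 53 records are required.

53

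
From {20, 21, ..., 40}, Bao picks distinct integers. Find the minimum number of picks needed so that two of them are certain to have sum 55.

A set avoiding the sum 55 can contain at most one of each pair {x, 55−x}, plus the 5 elements whose complement lies outside the range.
The integers 28, …, 40 (13 of them) are such a set: any two sum to at least 28+29 = 57 > 55.
Any 14th integer completes one of the 8 pairs, so 14 choices force a sum of 55.

14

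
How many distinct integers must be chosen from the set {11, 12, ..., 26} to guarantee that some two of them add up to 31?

Two chosen integers sum to 31 exactly when both halves of some pair {x, 31−x} with 11 ≤ x ≤ 31−x ≤ 20 are chosen — 5 such pairs.
The remaining 6 elements (those with no distinct partner in range) can never complete a 31-sum, so the worst case takes all of them and one from each pair: 6 + 5 = 11.
The 12th integer has to be the second member of some pair, so 11 + 1 = 12.

12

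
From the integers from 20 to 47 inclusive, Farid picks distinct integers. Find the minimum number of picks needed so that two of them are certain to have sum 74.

Two chosen integers sum to 74 exactly when both halves of some pair {x, 74−x} with 27 ≤ x ≤ 74−x ≤ 47 are chosen — 10 such pairs.
The remaining 8 elements (those with no distinct partner in range) can never complete a 74-sum, so the worst case takes all of them and one from each pair: 8 + 10 = 18.
By the pigeonhole principle, the 19th integer has to be the second member of some pair, so 18 + 1 = 19.

19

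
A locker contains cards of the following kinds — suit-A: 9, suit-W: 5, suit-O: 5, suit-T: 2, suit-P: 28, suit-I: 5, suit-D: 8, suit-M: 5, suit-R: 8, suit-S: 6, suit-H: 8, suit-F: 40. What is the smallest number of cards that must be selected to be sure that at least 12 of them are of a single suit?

84

By pigeonhole, the 12 suits are the holes; the cards drawn are the pigeons.
To avoid 12 of any one suit, the worst case takes at most 11 of each suit, or every card of a suit that has fewer than 11.
That gives 9 + 5 + 5 + 2 + 11 + 5 + 8 + 5 + 8 + 6 + 8 + 11 = 83 cards with no suit reaching 12.
The next card forces some suit to 12, so 83 + 1 = 84.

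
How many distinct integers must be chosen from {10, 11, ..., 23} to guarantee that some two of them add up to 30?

10

Two chosen integers sum to 30 exactly when both halves of some pair {x, 30−x} with 10 ≤ x ≤ 30−x ≤ 20 are chosen — 5 such pairs.
The remaining 4 elements (those with no distinct partner in range) can never complete a 30-sum, so the worst case takes all of them and one from each pair: 4 + 5 = 9.
Pigeonhole: the 10th integer has to be the second member of some pair, so 9 + 1 = 10.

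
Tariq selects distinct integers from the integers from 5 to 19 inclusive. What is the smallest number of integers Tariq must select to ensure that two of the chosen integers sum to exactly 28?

11

A set avoiding the sum 28 can contain at most one of each pair {x, 28−x}, plus the 5 elements whose complement lies outside the range or equal to its own complement.
The integers 5, …, 14 (10 of them) are such a set: any two sum to at least 5+6 = 11 and at most 13+14 = 27 < 28.
Any 11th integer completes one of the 5 pairs, so 11 choices force a sum of 28.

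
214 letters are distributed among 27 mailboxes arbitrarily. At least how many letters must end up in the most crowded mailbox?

The 27 mailboxes are the holes and the 214 letters are the pigeons.
If every mailbox held at most 7 letters, the total would be at most 27 × 7 = 189, which is less than 214.
So some mailbox holds at least ⌈214/27⌉ = 8 letters.

8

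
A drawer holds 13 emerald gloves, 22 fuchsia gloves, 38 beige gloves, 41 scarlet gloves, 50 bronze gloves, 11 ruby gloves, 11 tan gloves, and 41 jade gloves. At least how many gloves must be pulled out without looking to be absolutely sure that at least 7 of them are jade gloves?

In the worst case for collecting jade gloves, every non-jade glove comes out first.
There are 13 + 22 + 38 + 41 + 50 + 11 + 11 = 186 non-jade gloves altogether.
After those, each further glove must be jade, so 186 + 7 = 193 draws guarantee 7 jade gloves.

193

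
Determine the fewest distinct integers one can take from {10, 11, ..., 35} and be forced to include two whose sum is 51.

Two chosen integers sum to 51 exactly when both halves of some pair {x, 51−x} with 16 ≤ x ≤ 51−x ≤ 35 are chosen — 10 such pairs.
The remaining 6 elements (those with no distinct partner in range) can never complete a 51-sum, so the worst case takes all of them and one from each pair: 6 + 10 = 16.
The 17th integer has to be the second member of some pair, so 16 + 1 = 17.

17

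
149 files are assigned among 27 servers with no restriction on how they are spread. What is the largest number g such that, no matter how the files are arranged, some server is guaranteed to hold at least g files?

6

The 27 servers are the holes and the 149 files are the pigeons.
If every server held at most 5 files, the total would be at most 27 × 5 = 135, which is less than 149.
So some server holds at least ⌈149/27⌉ = 6 files.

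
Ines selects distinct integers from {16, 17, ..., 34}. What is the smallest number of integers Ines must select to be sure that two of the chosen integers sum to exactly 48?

A set avoiding the sum 48 can contain at most one of each pair {x, 48−x}, plus the 3 elements whose complement lies outside the range or equal to its own complement.
The integers 24, …, 34 (11 of them) are such a set: any two sum to at least 24+25 = 49 > 48.
Any 12th integer completes one of the 8 pairs, so 12 choices force a sum of 48.

12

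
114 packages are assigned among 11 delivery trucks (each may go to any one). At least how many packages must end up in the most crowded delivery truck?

By the pigeonhole principle, the 11 delivery trucks are the holes and the 114 packages are the pigeons.
If every delivery truck held at most 10 packages, the total would be at most 11 × 10 = 110, which is less than 114.
So some delivery truck holds at least ⌈114/11⌉ = 11 packages.

11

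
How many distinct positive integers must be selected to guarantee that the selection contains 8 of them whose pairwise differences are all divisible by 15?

Integers whose pairwise differences are multiples of 15 are exactly those sharing a remainder mod 15. The 15 residue classes mod 15 are the pigeonholes.
With 105 integers one could put 7 in each residue class and have no class reach 8.
The 106th integer pushes some class to 8, so 15·7 + 1 = 106.

106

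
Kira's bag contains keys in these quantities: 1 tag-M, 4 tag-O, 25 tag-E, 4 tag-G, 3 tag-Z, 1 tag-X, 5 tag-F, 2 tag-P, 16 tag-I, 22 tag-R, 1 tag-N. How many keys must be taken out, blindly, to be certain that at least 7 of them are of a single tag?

Put each drawn key into a box by tag. The largest draw with every box below 7 takes min(count, 6) from each tag; tags with fewer than 6 contribute all they have.
Σ min(cᵢ, 6) = 1 + 4 + 6 + 4 + 3 + 1 + 5 + 2 + 6 + 6 + 1 = 39.
Draw number 39 + 1 = 40 must push one box to 7.

40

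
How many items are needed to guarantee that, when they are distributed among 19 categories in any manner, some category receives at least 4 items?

58

With 57 items one could put exactly 3 in each of the 19 categories, and no category would reach 4.
One more item must land in a category that already has 3, giving it 4.
So 19 × 3 + 1 = 58 items are required.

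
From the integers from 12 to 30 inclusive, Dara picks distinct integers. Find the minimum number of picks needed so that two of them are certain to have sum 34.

15

Group the elements by complementary pair {x, 34−x}: {12,22}, {13,21}, {14,20}, …, giving 5 two-element pairs; the single value 17 (it cannot pair with itself since the integers are distinct); and 8 integers whose partner 34−x falls outside [12,30].
Pigeonhole: treating each of those 14 groups as a pigeonhole, one can pick one integer per group — 14 integers — with no two summing to 34.
The 15th integer lands in an occupied pair, forcing a sum of 34.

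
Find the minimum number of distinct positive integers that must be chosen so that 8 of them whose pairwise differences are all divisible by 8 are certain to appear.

Integers whose pairwise differences are multiples of 8 are exactly those sharing a remainder mod 8. By the pigeonhole principle, the 8 residue classes mod 8 are the pigeonholes.
With 56 integers one could put 7 in each residue class and have no class reach 8.
The 57th integer pushes some class to 8, so 8·7 + 1 = 57.

57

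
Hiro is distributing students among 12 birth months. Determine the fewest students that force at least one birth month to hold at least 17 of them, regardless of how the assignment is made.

With 192 students one could put exactly 16 in each of the 12 birth months, and no birth month would reach 17.
Pigeonhole: one more student must land in a birth month that already has 16, giving it 17.
So 12 × 16 + 1 = 193 students are required.

193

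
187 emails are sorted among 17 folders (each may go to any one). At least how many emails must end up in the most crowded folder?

11

Pigeonhole: the 17 folders are the holes and the 187 emails are the pigeons.
If every folder held at most 10 emails, the total would be at most 17 × 10 = 170, which is less than 187.
So some folder holds at least ⌈187/17⌉ = 11 emails.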